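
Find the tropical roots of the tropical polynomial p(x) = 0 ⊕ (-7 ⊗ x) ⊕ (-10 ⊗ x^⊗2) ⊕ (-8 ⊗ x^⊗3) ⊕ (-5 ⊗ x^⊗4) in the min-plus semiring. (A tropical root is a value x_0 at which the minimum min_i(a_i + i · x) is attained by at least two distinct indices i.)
Roots: {-3, -2, 3, 7}

Each tropical root is a break point of the lower envelope of the lines y = a_i + i · x (there are 5 lines, with slopes 0, 1, ..., 4). Only the lines that attain the minimum somewhere contribute to roots; other lines are dominated. Here the surviving (envelope) indices are i = 4, i = 3, i = 2, i = 1, i = 0.
Intersections between consecutive envelope lines give the roots: for adjacent envelope indices i < j the intersection is x = (a_i − a_j) / (j − i). Reading off the sorted break points: {-3, -2, 3, 7}.
Verification: at each break x_0, at least two indices attain the minimum of min_i(a_i + i · x_0).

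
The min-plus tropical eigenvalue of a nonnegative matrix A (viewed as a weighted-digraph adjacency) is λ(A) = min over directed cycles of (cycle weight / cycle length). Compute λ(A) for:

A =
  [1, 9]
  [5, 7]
λ(A) = 1

Enumerate directed cycles and compute their means (weight / length). Sample:
  cycle 0 → 0: weight = 1, length = 1, mean = 1/1 ≈ 1.000
  cycle 1 → 1: weight = 7, length = 1, mean = 7/1 ≈ 7.000
  cycle 0 → 1 → 0: weight = 14, length = 2, mean = 14/2 ≈ 7.000
  cycle 1 → 0 → 1: weight = 14, length = 2, mean = 14/2 ≈ 7.000
Minimum mean = 1.000, attained e.g. along the cycle 0 → 0 with weight 1 and length 1. So λ(A) = 1/1 = 1.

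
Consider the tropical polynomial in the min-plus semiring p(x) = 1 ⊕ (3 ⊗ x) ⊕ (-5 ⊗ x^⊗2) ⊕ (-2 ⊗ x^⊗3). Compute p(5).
p(5) = 1

A tropical monomial a ⊗ x^⊗i evaluates to a + i · x. Evaluating each term at x = 5:
  Term 0 contributes 1 + 0 · 5 = 1
  Term 1 contributes 3 + 1 · 5 = 8
  Term 2 contributes -5 + 2 · 5 = 5
  Term 3 contributes -2 + 3 · 5 = 13
p(5) = ⊕ of these = min[1, 8, 5, 13] = 1.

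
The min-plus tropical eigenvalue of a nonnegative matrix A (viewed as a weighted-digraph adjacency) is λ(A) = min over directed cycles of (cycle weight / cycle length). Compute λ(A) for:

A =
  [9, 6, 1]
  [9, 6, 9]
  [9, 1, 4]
λ(A) = 11/3

Enumerate directed cycles and compute their means (weight / length). Sample:
  cycle 0 → 0: weight = 9, length = 1, mean = 9/1 ≈ 9.000
  cycle 1 → 1: weight = 6, length = 1, mean = 6/1 ≈ 6.000
  cycle 2 → 2: weight = 4, length = 1, mean = 4/1 ≈ 4.000
  cycle 0 → 1 → 0: weight = 15, length = 2, mean = 15/2 ≈ 7.500
  cycle 0 → 2 → 0: weight = 10, length = 2, mean = 10/2 ≈ 5.000
  cycle 1 → 0 → 1: weight = 15, length = 2, mean = 15/2 ≈ 7.500
Minimum mean = 3.667, attained e.g. along the cycle 0 → 2 → 1 → 0 with weight 11 and length 3. So λ(A) = 11/3 = 11/3.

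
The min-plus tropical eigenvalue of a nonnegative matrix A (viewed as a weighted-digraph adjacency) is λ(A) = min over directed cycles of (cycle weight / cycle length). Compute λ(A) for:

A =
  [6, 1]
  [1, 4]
λ(A) = 1

Enumerate directed cycles and compute their means (weight / length). Sample:
  cycle 0 → 0: weight = 6, length = 1, mean = 6/1 ≈ 6.000
  cycle 1 → 1: weight = 4, length = 1, mean = 4/1 ≈ 4.000
  cycle 0 → 1 → 0: weight = 2, length = 2, mean = 2/2 ≈ 1.000
  cycle 1 → 0 → 1: weight = 2, length = 2, mean = 2/2 ≈ 1.000
Minimum mean = 1.000, attained e.g. along the cycle 0 → 1 → 0 with weight 2 and length 2. So λ(A) = 2/2 = 1.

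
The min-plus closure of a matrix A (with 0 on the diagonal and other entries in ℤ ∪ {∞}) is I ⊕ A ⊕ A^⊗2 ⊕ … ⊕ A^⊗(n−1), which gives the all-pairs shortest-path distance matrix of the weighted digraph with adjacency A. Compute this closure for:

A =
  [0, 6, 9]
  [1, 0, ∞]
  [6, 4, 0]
Closure =
  [0, 6, 9]
  [1, 0, 10]
  [5, 4, 0]

This is the Floyd-Warshall all-pairs shortest-path computation. For each intermediate vertex k = 0, 1, …, 2, update dist[i][j] ← min(dist[i][j], dist[i][k] + dist[k][j]). The final matrix gives, for each (i, j), the minimum total weight of any directed path from i to j (possibly empty when i = j).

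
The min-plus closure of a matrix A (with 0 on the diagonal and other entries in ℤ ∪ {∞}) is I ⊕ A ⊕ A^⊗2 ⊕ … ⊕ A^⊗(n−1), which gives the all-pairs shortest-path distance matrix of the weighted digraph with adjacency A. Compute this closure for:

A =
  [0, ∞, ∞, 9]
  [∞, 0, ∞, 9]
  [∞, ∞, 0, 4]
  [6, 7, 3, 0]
Closure =
  [0, 16, 12, 9]
  [15, 0, 12, 9]
  [10, 11, 0, 4]
  [6, 7, 3, 0]

This is the Floyd-Warshall all-pairs shortest-path computation. For each intermediate vertex k = 0, 1, …, 3, update dist[i][j] ← min(dist[i][j], dist[i][k] + dist[k][j]). The final matrix gives, for each (i, j), the minimum total weight of any directed path from i to j (possibly empty when i = j).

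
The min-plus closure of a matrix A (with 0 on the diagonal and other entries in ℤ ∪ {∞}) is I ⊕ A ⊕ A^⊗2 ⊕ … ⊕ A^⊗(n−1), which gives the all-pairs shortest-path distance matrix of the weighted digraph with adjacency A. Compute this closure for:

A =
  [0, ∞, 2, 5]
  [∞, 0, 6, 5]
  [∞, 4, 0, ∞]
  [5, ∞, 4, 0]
Closure =
  [0, 6, 2, 5]
  [10, 0, 6, 5]
  [14, 4, 0, 9]
  [5, 8, 4, 0]

This is the Floyd-Warshall all-pairs shortest-path computation. For each intermediate vertex k = 0, 1, …, 3, update dist[i][j] ← min(dist[i][j], dist[i][k] + dist[k][j]). The final matrix gives, for each (i, j), the minimum total weight of any directed path from i to j (possibly empty when i = j).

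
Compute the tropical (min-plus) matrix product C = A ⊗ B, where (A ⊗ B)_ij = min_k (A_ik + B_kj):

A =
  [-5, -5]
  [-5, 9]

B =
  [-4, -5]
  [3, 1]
A ⊗ B =
  [-9, -10]
  [-9, -10]

Apply the min-plus product entry-by-entry:
  C[0][0] = min over k of (A[0][0] + B[0][0] = -5 + -4 = -9, A[0][1] + B[1][0] = -5 + 3 = -2) = -9 (attained at k = 0)
  C[0][1] = min over k of (A[0][0] + B[0][1] = -5 + -5 = -10, A[0][1] + B[1][1] = -5 + 1 = -4) = -10 (attained at k = 0)
  C[1][0] = min over k of (A[1][0] + B[0][0] = -5 + -4 = -9, A[1][1] + B[1][0] = 9 + 3 = 12) = -9 (attained at k = 0)
  C[1][1] = min over k of (A[1][0] + B[0][1] = -5 + -5 = -10, A[1][1] + B[1][1] = 9 + 1 = 10) = -10 (attained at k = 0)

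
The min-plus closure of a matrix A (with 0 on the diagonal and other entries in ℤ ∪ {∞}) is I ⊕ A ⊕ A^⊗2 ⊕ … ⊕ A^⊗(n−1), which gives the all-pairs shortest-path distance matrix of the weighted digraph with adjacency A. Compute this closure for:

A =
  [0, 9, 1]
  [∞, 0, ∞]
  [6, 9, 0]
Closure =
  [0, 9, 1]
  [∞, 0, ∞]
  [6, 9, 0]

This is the Floyd-Warshall all-pairs shortest-path computation. For each intermediate vertex k = 0, 1, …, 2, update dist[i][j] ← min(dist[i][j], dist[i][k] + dist[k][j]). The final matrix gives, for each (i, j), the minimum total weight of any directed path from i to j (possibly empty when i = j).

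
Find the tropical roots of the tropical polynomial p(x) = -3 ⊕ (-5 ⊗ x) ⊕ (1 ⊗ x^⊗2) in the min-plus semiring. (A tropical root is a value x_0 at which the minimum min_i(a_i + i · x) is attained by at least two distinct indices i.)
Roots: {-6, 2}

Each tropical root is a break point of the lower envelope of the lines y = a_i + i · x (there are 3 lines, with slopes 0, 1, ..., 2). Only the lines that attain the minimum somewhere contribute to roots; other lines are dominated. Here the surviving (envelope) indices are i = 2, i = 1, i = 0.
Intersections between consecutive envelope lines give the roots: for adjacent envelope indices i < j the intersection is x = (a_i − a_j) / (j − i). Reading off the sorted break points: {-6, 2}.
Verification: at each break x_0, at least two indices attain the minimum of min_i(a_i + i · x_0).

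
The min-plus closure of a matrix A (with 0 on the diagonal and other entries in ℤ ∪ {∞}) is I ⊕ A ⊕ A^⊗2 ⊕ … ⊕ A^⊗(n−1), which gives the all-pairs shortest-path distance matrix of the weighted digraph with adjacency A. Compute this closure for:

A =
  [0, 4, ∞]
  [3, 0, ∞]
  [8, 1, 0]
Closure =
  [0, 4, ∞]
  [3, 0, ∞]
  [4, 1, 0]

This is the Floyd-Warshall all-pairs shortest-path computation. For each intermediate vertex k = 0, 1, …, 2, update dist[i][j] ← min(dist[i][j], dist[i][k] + dist[k][j]). The final matrix gives, for each (i, j), the minimum total weight of any directed path from i to j (possibly empty when i = j).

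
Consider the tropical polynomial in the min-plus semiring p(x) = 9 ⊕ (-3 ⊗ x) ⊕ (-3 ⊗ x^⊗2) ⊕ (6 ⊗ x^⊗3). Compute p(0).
p(0) = -3

A tropical monomial a ⊗ x^⊗i evaluates to a + i · x. Evaluating each term at x = 0:
  Term 0 contributes 9 + 0 · 0 = 9
  Term 1 contributes -3 + 1 · 0 = -3
  Term 2 contributes -3 + 2 · 0 = -3
  Term 3 contributes 6 + 3 · 0 = 6
p(0) = ⊕ of these = min[9, -3, -3, 6] = -3.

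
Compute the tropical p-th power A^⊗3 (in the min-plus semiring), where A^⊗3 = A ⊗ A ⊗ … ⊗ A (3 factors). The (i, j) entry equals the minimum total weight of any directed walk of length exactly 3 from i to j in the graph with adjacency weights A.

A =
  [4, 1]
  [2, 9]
A^⊗3 =
  [7, 4]
  [5, 7]

Each entry (A^⊗3)_ij equals the minimum over all length-3 walks i = v_0 → v_1 → … → v_3 = j of Σ_t A[v_t][v_{t+1}]. For example, for (i, j) = (0, 1) we minimise over 4 possible intermediate vertex sequences; the minimum is 4, attained along the walk 0 → 1 → 0 → 1.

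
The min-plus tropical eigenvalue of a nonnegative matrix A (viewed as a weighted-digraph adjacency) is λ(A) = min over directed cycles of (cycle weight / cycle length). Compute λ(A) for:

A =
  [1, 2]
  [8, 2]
λ(A) = 1

Enumerate directed cycles and compute their means (weight / length). Sample:
  cycle 0 → 0: weight = 1, length = 1, mean = 1/1 ≈ 1.000
  cycle 1 → 1: weight = 2, length = 1, mean = 2/1 ≈ 2.000
  cycle 0 → 1 → 0: weight = 10, length = 2, mean = 10/2 ≈ 5.000
  cycle 1 → 0 → 1: weight = 10, length = 2, mean = 10/2 ≈ 5.000
Minimum mean = 1.000, attained e.g. along the cycle 0 → 0 with weight 1 and length 1. So λ(A) = 1/1 = 1.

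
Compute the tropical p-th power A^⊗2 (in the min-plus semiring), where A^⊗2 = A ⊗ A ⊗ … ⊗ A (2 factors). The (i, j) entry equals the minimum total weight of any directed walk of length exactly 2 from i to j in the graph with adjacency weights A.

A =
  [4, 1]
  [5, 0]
A^⊗2 =
  [6, 1]
  [5, 0]

Each entry (A^⊗2)_ij equals the minimum over all length-2 walks i = v_0 → v_1 → … → v_2 = j of Σ_t A[v_t][v_{t+1}]. For example, for (i, j) = (0, 1) we minimise over 2 possible intermediate vertex sequences; the minimum is 1, attained along the walk 0 → 1 → 1.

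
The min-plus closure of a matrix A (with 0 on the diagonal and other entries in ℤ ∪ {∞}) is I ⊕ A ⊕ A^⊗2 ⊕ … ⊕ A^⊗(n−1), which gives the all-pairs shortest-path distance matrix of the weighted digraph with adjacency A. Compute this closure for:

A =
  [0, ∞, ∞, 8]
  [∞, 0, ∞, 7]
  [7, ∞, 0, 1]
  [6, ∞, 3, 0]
Closure =
  [0, ∞, 11, 8]
  [13, 0, 10, 7]
  [7, ∞, 0, 1]
  [6, ∞, 3, 0]

This is the Floyd-Warshall all-pairs shortest-path computation. For each intermediate vertex k = 0, 1, …, 3, update dist[i][j] ← min(dist[i][j], dist[i][k] + dist[k][j]). The final matrix gives, for each (i, j), the minimum total weight of any directed path from i to j (possibly empty when i = j).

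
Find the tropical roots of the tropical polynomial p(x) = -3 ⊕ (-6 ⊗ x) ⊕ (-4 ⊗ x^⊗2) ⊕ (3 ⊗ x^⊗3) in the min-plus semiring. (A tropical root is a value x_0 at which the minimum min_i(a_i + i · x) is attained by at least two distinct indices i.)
Roots: {-7, -2, 3}

Each tropical root is a break point of the lower envelope of the lines y = a_i + i · x (there are 4 lines, with slopes 0, 1, ..., 3). Only the lines that attain the minimum somewhere contribute to roots; other lines are dominated. Here the surviving (envelope) indices are i = 3, i = 2, i = 1, i = 0.
Intersections between consecutive envelope lines give the roots: for adjacent envelope indices i < j the intersection is x = (a_i − a_j) / (j − i). Reading off the sorted break points: {-7, -2, 3}.
Verification: at each break x_0, at least two indices attain the minimum of min_i(a_i + i · x_0).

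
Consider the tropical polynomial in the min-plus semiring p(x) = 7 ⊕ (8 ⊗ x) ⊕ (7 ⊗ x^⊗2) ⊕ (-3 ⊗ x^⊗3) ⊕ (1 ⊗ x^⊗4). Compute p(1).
p(1) = 0

A tropical monomial a ⊗ x^⊗i evaluates to a + i · x. Evaluating each term at x = 1:
  Term 0 contributes 7 + 0 · 1 = 7
  Term 1 contributes 8 + 1 · 1 = 9
  Term 2 contributes 7 + 2 · 1 = 9
  Term 3 contributes -3 + 3 · 1 = 0
  Term 4 contributes 1 + 4 · 1 = 5
p(1) = ⊕ of these = min[7, 9, 9, 0, 5] = 0.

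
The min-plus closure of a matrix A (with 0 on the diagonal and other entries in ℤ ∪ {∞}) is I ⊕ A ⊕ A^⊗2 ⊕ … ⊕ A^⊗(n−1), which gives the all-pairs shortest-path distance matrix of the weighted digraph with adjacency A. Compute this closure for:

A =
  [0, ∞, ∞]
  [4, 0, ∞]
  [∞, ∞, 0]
Closure =
  [0, ∞, ∞]
  [4, 0, ∞]
  [∞, ∞, 0]

This is the Floyd-Warshall all-pairs shortest-path computation. For each intermediate vertex k = 0, 1, …, 2, update dist[i][j] ← min(dist[i][j], dist[i][k] + dist[k][j]). The final matrix gives, for each (i, j), the minimum total weight of any directed path from i to j (possibly empty when i = j).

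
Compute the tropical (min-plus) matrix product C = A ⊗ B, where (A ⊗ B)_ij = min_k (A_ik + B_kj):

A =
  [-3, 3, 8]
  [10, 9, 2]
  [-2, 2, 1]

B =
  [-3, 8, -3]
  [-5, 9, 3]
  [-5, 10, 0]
A ⊗ B =
  [-6, 5, -6]
  [-3, 12, 2]
  [-5, 6, -5]

Apply the min-plus product entry-by-entry:
  C[0][0] = min over k of (A[0][0] + B[0][0] = -3 + -3 = -6, A[0][1] + B[1][0] = 3 + -5 = -2, A[0][2] + B[2][0] = 8 + -5 = 3) = -6 (attained at k = 0)
  C[0][1] = min over k of (A[0][0] + B[0][1] = -3 + 8 = 5, A[0][1] + B[1][1] = 3 + 9 = 12, A[0][2] + B[2][1] = 8 + 10 = 18) = 5 (attained at k = 0)
  C[0][2] = min over k of (A[0][0] + B[0][2] = -3 + -3 = -6, A[0][1] + B[1][2] = 3 + 3 = 6, A[0][2] + B[2][2] = 8 + 0 = 8) = -6 (attained at k = 0)
  C[1][0] = min over k of (A[1][0] + B[0][0] = 10 + -3 = 7, A[1][1] + B[1][0] = 9 + -5 = 4, A[1][2] + B[2][0] = 2 + -5 = -3) = -3 (attained at k = 2)
  C[1][1] = min over k of (A[1][0] + B[0][1] = 10 + 8 = 18, A[1][1] + B[1][1] = 9 + 9 = 18, A[1][2] + B[2][1] = 2 + 10 = 12) = 12 (attained at k = 2)
  C[1][2] = min over k of (A[1][0] + B[0][2] = 10 + -3 = 7, A[1][1] + B[1][2] = 9 + 3 = 12, A[1][2] + B[2][2] = 2 + 0 = 2) = 2 (attained at k = 2)
  C[2][0] = min over k of (A[2][0] + B[0][0] = -2 + -3 = -5, A[2][1] + B[1][0] = 2 + -5 = -3, A[2][2] + B[2][0] = 1 + -5 = -4) = -5 (attained at k = 0)
  C[2][1] = min over k of (A[2][0] + B[0][1] = -2 + 8 = 6, A[2][1] + B[1][1] = 2 + 9 = 11, A[2][2] + B[2][1] = 1 + 10 = 11) = 6 (attained at k = 0)
  C[2][2] = min over k of (A[2][0] + B[0][2] = -2 + -3 = -5, A[2][1] + B[1][2] = 2 + 3 = 5, A[2][2] + B[2][2] = 1 + 0 = 1) = -5 (attained at k = 0)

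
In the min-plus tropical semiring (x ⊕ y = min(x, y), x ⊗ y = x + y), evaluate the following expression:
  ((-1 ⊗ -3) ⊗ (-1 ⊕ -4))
((-1 ⊗ -3) ⊗ (-1 ⊕ -4)) = -8

Expand innermost to outermost. Recall ⊕ takes the minimum of its arguments and ⊗ takes their sum. Working out the expression ((-1 ⊗ -3) ⊗ (-1 ⊕ -4)) gives -8.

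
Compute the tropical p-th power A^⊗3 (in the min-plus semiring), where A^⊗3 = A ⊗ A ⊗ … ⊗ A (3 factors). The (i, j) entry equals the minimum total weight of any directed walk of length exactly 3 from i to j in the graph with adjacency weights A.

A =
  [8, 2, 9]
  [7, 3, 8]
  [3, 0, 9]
A^⊗3 =
  [12, 8, 13]
  [13, 9, 14]
  [10, 6, 11]

Each entry (A^⊗3)_ij equals the minimum over all length-3 walks i = v_0 → v_1 → … → v_3 = j of Σ_t A[v_t][v_{t+1}]. For example, for (i, j) = (0, 2) we minimise over 9 possible intermediate vertex sequences; the minimum is 13, attained along the walk 0 → 1 → 1 → 2.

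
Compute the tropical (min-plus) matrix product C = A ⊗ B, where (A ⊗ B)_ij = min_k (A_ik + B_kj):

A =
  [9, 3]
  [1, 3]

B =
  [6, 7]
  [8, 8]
A ⊗ B =
  [11, 11]
  [7, 8]

Apply the min-plus product entry-by-entry:
  C[0][0] = min over k of (A[0][0] + B[0][0] = 9 + 6 = 15, A[0][1] + B[1][0] = 3 + 8 = 11) = 11 (attained at k = 1)
  C[0][1] = min over k of (A[0][0] + B[0][1] = 9 + 7 = 16, A[0][1] + B[1][1] = 3 + 8 = 11) = 11 (attained at k = 1)
  C[1][0] = min over k of (A[1][0] + B[0][0] = 1 + 6 = 7, A[1][1] + B[1][0] = 3 + 8 = 11) = 7 (attained at k = 0)
  C[1][1] = min over k of (A[1][0] + B[0][1] = 1 + 7 = 8, A[1][1] + B[1][1] = 3 + 8 = 11) = 8 (attained at k = 0)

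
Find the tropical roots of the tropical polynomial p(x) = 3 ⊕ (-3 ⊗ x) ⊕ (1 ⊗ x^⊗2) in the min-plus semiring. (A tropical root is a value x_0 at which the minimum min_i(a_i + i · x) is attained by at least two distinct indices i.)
Roots: {-4, 6}

Each tropical root is a break point of the lower envelope of the lines y = a_i + i · x (there are 3 lines, with slopes 0, 1, ..., 2). Only the lines that attain the minimum somewhere contribute to roots; other lines are dominated. Here the surviving (envelope) indices are i = 2, i = 1, i = 0.
Intersections between consecutive envelope lines give the roots: for adjacent envelope indices i < j the intersection is x = (a_i − a_j) / (j − i). Reading off the sorted break points: {-4, 6}.
Verification: at each break x_0, at least two indices attain the minimum of min_i(a_i + i · x_0).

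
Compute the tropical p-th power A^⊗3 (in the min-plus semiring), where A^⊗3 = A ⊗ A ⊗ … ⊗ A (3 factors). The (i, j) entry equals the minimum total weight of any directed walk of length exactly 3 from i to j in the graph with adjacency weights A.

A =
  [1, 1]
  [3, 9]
A^⊗3 =
  [3, 3]
  [5, 5]

Each entry (A^⊗3)_ij equals the minimum over all length-3 walks i = v_0 → v_1 → … → v_3 = j of Σ_t A[v_t][v_{t+1}]. For example, for (i, j) = (0, 1) we minimise over 4 possible intermediate vertex sequences; the minimum is 3, attained along the walk 0 → 0 → 0 → 1.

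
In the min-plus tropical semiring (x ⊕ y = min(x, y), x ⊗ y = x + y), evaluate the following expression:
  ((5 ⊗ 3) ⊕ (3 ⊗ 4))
((5 ⊗ 3) ⊕ (3 ⊗ 4)) = 7

Expand innermost to outermost. Recall ⊕ takes the minimum of its arguments and ⊗ takes their sum. Working out the expression ((5 ⊗ 3) ⊕ (3 ⊗ 4)) gives 7.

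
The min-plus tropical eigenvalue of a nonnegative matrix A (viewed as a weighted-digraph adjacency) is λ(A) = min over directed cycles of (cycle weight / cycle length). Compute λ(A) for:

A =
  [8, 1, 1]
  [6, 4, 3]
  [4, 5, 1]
λ(A) = 1

Enumerate directed cycles and compute their means (weight / length). Sample:
  cycle 0 → 0: weight = 8, length = 1, mean = 8/1 ≈ 8.000
  cycle 1 → 1: weight = 4, length = 1, mean = 4/1 ≈ 4.000
  cycle 2 → 2: weight = 1, length = 1, mean = 1/1 ≈ 1.000
  cycle 0 → 1 → 0: weight = 7, length = 2, mean = 7/2 ≈ 3.500
  cycle 0 → 2 → 0: weight = 5, length = 2, mean = 5/2 ≈ 2.500
  cycle 1 → 0 → 1: weight = 7, length = 2, mean = 7/2 ≈ 3.500
Minimum mean = 1.000, attained e.g. along the cycle 2 → 2 with weight 1 and length 1. So λ(A) = 1/1 = 1.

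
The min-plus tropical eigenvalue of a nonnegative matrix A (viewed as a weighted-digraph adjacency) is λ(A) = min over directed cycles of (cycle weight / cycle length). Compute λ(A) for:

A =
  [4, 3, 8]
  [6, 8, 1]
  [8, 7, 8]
λ(A) = 4

Enumerate directed cycles and compute their means (weight / length). Sample:
  cycle 0 → 0: weight = 4, length = 1, mean = 4/1 ≈ 4.000
  cycle 1 → 1: weight = 8, length = 1, mean = 8/1 ≈ 8.000
  cycle 2 → 2: weight = 8, length = 1, mean = 8/1 ≈ 8.000
  cycle 0 → 1 → 0: weight = 9, length = 2, mean = 9/2 ≈ 4.500
  cycle 0 → 2 → 0: weight = 16, length = 2, mean = 16/2 ≈ 8.000
  cycle 1 → 0 → 1: weight = 9, length = 2, mean = 9/2 ≈ 4.500
Minimum mean = 4.000, attained e.g. along the cycle 0 → 0 with weight 4 and length 1. So λ(A) = 4/1 = 4.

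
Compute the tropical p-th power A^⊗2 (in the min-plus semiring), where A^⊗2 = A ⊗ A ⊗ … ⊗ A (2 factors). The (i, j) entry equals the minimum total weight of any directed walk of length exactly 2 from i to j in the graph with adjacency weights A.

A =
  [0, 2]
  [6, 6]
A^⊗2 =
  [0, 2]
  [6, 8]

Each entry (A^⊗2)_ij equals the minimum over all length-2 walks i = v_0 → v_1 → … → v_2 = j of Σ_t A[v_t][v_{t+1}]. For example, for (i, j) = (0, 1) we minimise over 2 possible intermediate vertex sequences; the minimum is 2, attained along the walk 0 → 0 → 1.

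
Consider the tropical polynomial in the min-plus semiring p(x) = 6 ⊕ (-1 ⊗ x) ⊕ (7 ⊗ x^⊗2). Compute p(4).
p(4) = 3

A tropical monomial a ⊗ x^⊗i evaluates to a + i · x. Evaluating each term at x = 4:
  Term 0 contributes 6 + 0 · 4 = 6
  Term 1 contributes -1 + 1 · 4 = 3
  Term 2 contributes 7 + 2 · 4 = 15
p(4) = ⊕ of these = min[6, 3, 15] = 3.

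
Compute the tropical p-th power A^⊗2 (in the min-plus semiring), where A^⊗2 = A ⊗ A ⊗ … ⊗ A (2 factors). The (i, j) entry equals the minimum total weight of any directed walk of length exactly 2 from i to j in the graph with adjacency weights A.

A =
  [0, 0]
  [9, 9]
A^⊗2 =
  [0, 0]
  [9, 9]

Each entry (A^⊗2)_ij equals the minimum over all length-2 walks i = v_0 → v_1 → … → v_2 = j of Σ_t A[v_t][v_{t+1}]. For example, for (i, j) = (0, 1) we minimise over 2 possible intermediate vertex sequences; the minimum is 0, attained along the walk 0 → 0 → 1.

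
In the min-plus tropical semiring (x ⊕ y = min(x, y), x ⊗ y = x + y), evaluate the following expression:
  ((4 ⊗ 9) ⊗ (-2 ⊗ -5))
((4 ⊗ 9) ⊗ (-2 ⊗ -5)) = 6

Expand innermost to outermost. Recall ⊕ takes the minimum of its arguments and ⊗ takes their sum. Working out the expression ((4 ⊗ 9) ⊗ (-2 ⊗ -5)) gives 6.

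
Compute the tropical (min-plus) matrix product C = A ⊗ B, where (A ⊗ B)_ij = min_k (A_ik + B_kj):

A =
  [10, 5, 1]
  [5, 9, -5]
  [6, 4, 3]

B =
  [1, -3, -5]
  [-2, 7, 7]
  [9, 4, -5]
A ⊗ B =
  [3, 5, -4]
  [4, -1, -10]
  [2, 3, -2]

Apply the min-plus product entry-by-entry:
  C[0][0] = min over k of (A[0][0] + B[0][0] = 10 + 1 = 11, A[0][1] + B[1][0] = 5 + -2 = 3, A[0][2] + B[2][0] = 1 + 9 = 10) = 3 (attained at k = 1)
  C[0][1] = min over k of (A[0][0] + B[0][1] = 10 + -3 = 7, A[0][1] + B[1][1] = 5 + 7 = 12, A[0][2] + B[2][1] = 1 + 4 = 5) = 5 (attained at k = 2)
  C[0][2] = min over k of (A[0][0] + B[0][2] = 10 + -5 = 5, A[0][1] + B[1][2] = 5 + 7 = 12, A[0][2] + B[2][2] = 1 + -5 = -4) = -4 (attained at k = 2)
  C[1][0] = min over k of (A[1][0] + B[0][0] = 5 + 1 = 6, A[1][1] + B[1][0] = 9 + -2 = 7, A[1][2] + B[2][0] = -5 + 9 = 4) = 4 (attained at k = 2)
  C[1][1] = min over k of (A[1][0] + B[0][1] = 5 + -3 = 2, A[1][1] + B[1][1] = 9 + 7 = 16, A[1][2] + B[2][1] = -5 + 4 = -1) = -1 (attained at k = 2)
  C[1][2] = min over k of (A[1][0] + B[0][2] = 5 + -5 = 0, A[1][1] + B[1][2] = 9 + 7 = 16, A[1][2] + B[2][2] = -5 + -5 = -10) = -10 (attained at k = 2)
  C[2][0] = min over k of (A[2][0] + B[0][0] = 6 + 1 = 7, A[2][1] + B[1][0] = 4 + -2 = 2, A[2][2] + B[2][0] = 3 + 9 = 12) = 2 (attained at k = 1)
  C[2][1] = min over k of (A[2][0] + B[0][1] = 6 + -3 = 3, A[2][1] + B[1][1] = 4 + 7 = 11, A[2][2] + B[2][1] = 3 + 4 = 7) = 3 (attained at k = 0)
  C[2][2] = min over k of (A[2][0] + B[0][2] = 6 + -5 = 1, A[2][1] + B[1][2] = 4 + 7 = 11, A[2][2] + B[2][2] = 3 + -5 = -2) = -2 (attained at k = 2)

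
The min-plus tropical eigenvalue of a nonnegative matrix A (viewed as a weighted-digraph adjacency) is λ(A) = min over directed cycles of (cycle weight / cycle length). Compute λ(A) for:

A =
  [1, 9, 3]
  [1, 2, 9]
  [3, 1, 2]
λ(A) = 1

Enumerate directed cycles and compute their means (weight / length). Sample:
  cycle 0 → 0: weight = 1, length = 1, mean = 1/1 ≈ 1.000
  cycle 1 → 1: weight = 2, length = 1, mean = 2/1 ≈ 2.000
  cycle 2 → 2: weight = 2, length = 1, mean = 2/1 ≈ 2.000
  cycle 0 → 1 → 0: weight = 10, length = 2, mean = 10/2 ≈ 5.000
  cycle 0 → 2 → 0: weight = 6, length = 2, mean = 6/2 ≈ 3.000
  cycle 1 → 0 → 1: weight = 10, length = 2, mean = 10/2 ≈ 5.000
Minimum mean = 1.000, attained e.g. along the cycle 0 → 0 with weight 1 and length 1. So λ(A) = 1/1 = 1.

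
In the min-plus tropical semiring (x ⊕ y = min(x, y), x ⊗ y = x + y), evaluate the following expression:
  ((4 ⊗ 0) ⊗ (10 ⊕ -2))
((4 ⊗ 0) ⊗ (10 ⊕ -2)) = 2

Expand innermost to outermost. Recall ⊕ takes the minimum of its arguments and ⊗ takes their sum. Working out the expression ((4 ⊗ 0) ⊗ (10 ⊕ -2)) gives 2.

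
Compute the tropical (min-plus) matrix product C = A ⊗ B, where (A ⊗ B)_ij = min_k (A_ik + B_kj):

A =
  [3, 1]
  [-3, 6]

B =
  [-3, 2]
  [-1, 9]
A ⊗ B =
  [0, 5]
  [-6, -1]

Apply the min-plus product entry-by-entry:
  C[0][0] = min over k of (A[0][0] + B[0][0] = 3 + -3 = 0, A[0][1] + B[1][0] = 1 + -1 = 0) = 0 (attained at k = 0)
  C[0][1] = min over k of (A[0][0] + B[0][1] = 3 + 2 = 5, A[0][1] + B[1][1] = 1 + 9 = 10) = 5 (attained at k = 0)
  C[1][0] = min over k of (A[1][0] + B[0][0] = -3 + -3 = -6, A[1][1] + B[1][0] = 6 + -1 = 5) = -6 (attained at k = 0)
  C[1][1] = min over k of (A[1][0] + B[0][1] = -3 + 2 = -1, A[1][1] + B[1][1] = 6 + 9 = 15) = -1 (attained at k = 0)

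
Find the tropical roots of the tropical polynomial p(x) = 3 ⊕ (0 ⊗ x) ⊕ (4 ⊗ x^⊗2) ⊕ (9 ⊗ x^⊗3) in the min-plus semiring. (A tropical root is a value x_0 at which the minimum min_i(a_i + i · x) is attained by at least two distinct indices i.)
Roots: {-5, -4, 3}

Each tropical root is a break point of the lower envelope of the lines y = a_i + i · x (there are 4 lines, with slopes 0, 1, ..., 3). Only the lines that attain the minimum somewhere contribute to roots; other lines are dominated. Here the surviving (envelope) indices are i = 3, i = 2, i = 1, i = 0.
Intersections between consecutive envelope lines give the roots: for adjacent envelope indices i < j the intersection is x = (a_i − a_j) / (j − i). Reading off the sorted break points: {-5, -4, 3}.
Verification: at each break x_0, at least two indices attain the minimum of min_i(a_i + i · x_0).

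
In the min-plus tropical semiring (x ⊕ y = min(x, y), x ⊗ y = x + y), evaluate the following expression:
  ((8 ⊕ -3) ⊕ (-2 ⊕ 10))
((8 ⊕ -3) ⊕ (-2 ⊕ 10)) = -3

Expand innermost to outermost. Recall ⊕ takes the minimum of its arguments and ⊗ takes their sum. Working out the expression ((8 ⊕ -3) ⊕ (-2 ⊕ 10)) gives -3.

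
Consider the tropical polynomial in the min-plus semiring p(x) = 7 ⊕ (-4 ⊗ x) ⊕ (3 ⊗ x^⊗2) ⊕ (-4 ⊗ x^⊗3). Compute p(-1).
p(-1) = -7

A tropical monomial a ⊗ x^⊗i evaluates to a + i · x. Evaluating each term at x = -1:
  Term 0 contributes 7 + 0 · -1 = 7
  Term 1 contributes -4 + 1 · -1 = -5
  Term 2 contributes 3 + 2 · -1 = 1
  Term 3 contributes -4 + 3 · -1 = -7
p(-1) = ⊕ of these = min[7, -5, 1, -7] = -7.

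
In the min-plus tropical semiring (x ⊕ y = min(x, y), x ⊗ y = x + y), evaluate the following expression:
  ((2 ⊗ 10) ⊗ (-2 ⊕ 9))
((2 ⊗ 10) ⊗ (-2 ⊕ 9)) = 10

Expand innermost to outermost. Recall ⊕ takes the minimum of its arguments and ⊗ takes their sum. Working out the expression ((2 ⊗ 10) ⊗ (-2 ⊕ 9)) gives 10.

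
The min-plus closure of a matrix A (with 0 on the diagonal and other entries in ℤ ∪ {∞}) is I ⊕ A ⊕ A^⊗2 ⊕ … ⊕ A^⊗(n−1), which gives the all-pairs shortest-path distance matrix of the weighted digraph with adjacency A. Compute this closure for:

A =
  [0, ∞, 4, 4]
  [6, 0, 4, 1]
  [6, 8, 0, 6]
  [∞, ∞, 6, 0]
Closure =
  [0, 12, 4, 4]
  [6, 0, 4, 1]
  [6, 8, 0, 6]
  [12, 14, 6, 0]

This is the Floyd-Warshall all-pairs shortest-path computation. For each intermediate vertex k = 0, 1, …, 3, update dist[i][j] ← min(dist[i][j], dist[i][k] + dist[k][j]). The final matrix gives, for each (i, j), the minimum total weight of any directed path from i to j (possibly empty when i = j).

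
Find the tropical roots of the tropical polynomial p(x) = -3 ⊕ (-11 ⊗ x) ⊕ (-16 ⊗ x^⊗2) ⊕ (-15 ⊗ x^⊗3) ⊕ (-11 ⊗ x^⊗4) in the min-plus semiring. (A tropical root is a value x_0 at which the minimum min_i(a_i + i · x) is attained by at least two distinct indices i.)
Roots: {-4, -1, 5, 8}

Each tropical root is a break point of the lower envelope of the lines y = a_i + i · x (there are 5 lines, with slopes 0, 1, ..., 4). Only the lines that attain the minimum somewhere contribute to roots; other lines are dominated. Here the surviving (envelope) indices are i = 4, i = 3, i = 2, i = 1, i = 0.
Intersections between consecutive envelope lines give the roots: for adjacent envelope indices i < j the intersection is x = (a_i − a_j) / (j − i). Reading off the sorted break points: {-4, -1, 5, 8}.
Verification: at each break x_0, at least two indices attain the minimum of min_i(a_i + i · x_0).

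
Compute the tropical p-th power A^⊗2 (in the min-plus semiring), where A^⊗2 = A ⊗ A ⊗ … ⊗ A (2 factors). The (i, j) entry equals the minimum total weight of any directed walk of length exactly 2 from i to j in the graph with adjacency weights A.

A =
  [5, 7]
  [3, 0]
A^⊗2 =
  [10, 7]
  [3, 0]

Each entry (A^⊗2)_ij equals the minimum over all length-2 walks i = v_0 → v_1 → … → v_2 = j of Σ_t A[v_t][v_{t+1}]. For example, for (i, j) = (0, 1) we minimise over 2 possible intermediate vertex sequences; the minimum is 7, attained along the walk 0 → 1 → 1.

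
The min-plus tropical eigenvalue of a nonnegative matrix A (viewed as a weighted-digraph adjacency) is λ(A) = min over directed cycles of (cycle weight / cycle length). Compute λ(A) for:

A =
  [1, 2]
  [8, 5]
λ(A) = 1

Enumerate directed cycles and compute their means (weight / length). Sample:
  cycle 0 → 0: weight = 1, length = 1, mean = 1/1 ≈ 1.000
  cycle 1 → 1: weight = 5, length = 1, mean = 5/1 ≈ 5.000
  cycle 0 → 1 → 0: weight = 10, length = 2, mean = 10/2 ≈ 5.000
  cycle 1 → 0 → 1: weight = 10, length = 2, mean = 10/2 ≈ 5.000
Minimum mean = 1.000, attained e.g. along the cycle 0 → 0 with weight 1 and length 1. So λ(A) = 1/1 = 1.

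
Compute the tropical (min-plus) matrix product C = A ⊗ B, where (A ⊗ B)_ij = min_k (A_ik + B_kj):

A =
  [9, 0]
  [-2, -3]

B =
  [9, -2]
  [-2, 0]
A ⊗ B =
  [-2, 0]
  [-5, -4]

Apply the min-plus product entry-by-entry:
  C[0][0] = min over k of (A[0][0] + B[0][0] = 9 + 9 = 18, A[0][1] + B[1][0] = 0 + -2 = -2) = -2 (attained at k = 1)
  C[0][1] = min over k of (A[0][0] + B[0][1] = 9 + -2 = 7, A[0][1] + B[1][1] = 0 + 0 = 0) = 0 (attained at k = 1)
  C[1][0] = min over k of (A[1][0] + B[0][0] = -2 + 9 = 7, A[1][1] + B[1][0] = -3 + -2 = -5) = -5 (attained at k = 1)
  C[1][1] = min over k of (A[1][0] + B[0][1] = -2 + -2 = -4, A[1][1] + B[1][1] = -3 + 0 = -3) = -4 (attained at k = 0)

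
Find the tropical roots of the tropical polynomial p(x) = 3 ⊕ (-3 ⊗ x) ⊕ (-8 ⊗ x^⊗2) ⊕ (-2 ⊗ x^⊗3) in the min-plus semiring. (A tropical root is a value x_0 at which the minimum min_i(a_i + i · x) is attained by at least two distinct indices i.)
Roots: {-6, 5, 6}

Each tropical root is a break point of the lower envelope of the lines y = a_i + i · x (there are 4 lines, with slopes 0, 1, ..., 3). Only the lines that attain the minimum somewhere contribute to roots; other lines are dominated. Here the surviving (envelope) indices are i = 3, i = 2, i = 1, i = 0.
Intersections between consecutive envelope lines give the roots: for adjacent envelope indices i < j the intersection is x = (a_i − a_j) / (j − i). Reading off the sorted break points: {-6, 5, 6}.
Verification: at each break x_0, at least two indices attain the minimum of min_i(a_i + i · x_0).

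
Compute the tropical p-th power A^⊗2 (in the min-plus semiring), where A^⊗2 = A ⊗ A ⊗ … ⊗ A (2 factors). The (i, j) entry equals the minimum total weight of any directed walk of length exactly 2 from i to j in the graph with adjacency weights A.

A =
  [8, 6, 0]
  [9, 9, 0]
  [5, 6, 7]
A^⊗2 =
  [5, 6, 6]
  [5, 6, 7]
  [12, 11, 5]

Each entry (A^⊗2)_ij equals the minimum over all length-2 walks i = v_0 → v_1 → … → v_2 = j of Σ_t A[v_t][v_{t+1}]. For example, for (i, j) = (0, 2) we minimise over 3 possible intermediate vertex sequences; the minimum is 6, attained along the walk 0 → 1 → 2.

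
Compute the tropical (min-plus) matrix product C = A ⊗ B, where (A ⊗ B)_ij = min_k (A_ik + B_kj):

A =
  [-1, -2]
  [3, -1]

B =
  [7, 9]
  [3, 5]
A ⊗ B =
  [1, 3]
  [2, 4]

Apply the min-plus product entry-by-entry:
  C[0][0] = min over k of (A[0][0] + B[0][0] = -1 + 7 = 6, A[0][1] + B[1][0] = -2 + 3 = 1) = 1 (attained at k = 1)
  C[0][1] = min over k of (A[0][0] + B[0][1] = -1 + 9 = 8, A[0][1] + B[1][1] = -2 + 5 = 3) = 3 (attained at k = 1)
  C[1][0] = min over k of (A[1][0] + B[0][0] = 3 + 7 = 10, A[1][1] + B[1][0] = -1 + 3 = 2) = 2 (attained at k = 1)
  C[1][1] = min over k of (A[1][0] + B[0][1] = 3 + 9 = 12, A[1][1] + B[1][1] = -1 + 5 = 4) = 4 (attained at k = 1)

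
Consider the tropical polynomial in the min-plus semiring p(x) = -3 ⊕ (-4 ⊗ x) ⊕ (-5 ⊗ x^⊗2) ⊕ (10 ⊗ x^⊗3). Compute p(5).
p(5) = -3

A tropical monomial a ⊗ x^⊗i evaluates to a + i · x. Evaluating each term at x = 5:
  Term 0 contributes -3 + 0 · 5 = -3
  Term 1 contributes -4 + 1 · 5 = 1
  Term 2 contributes -5 + 2 · 5 = 5
  Term 3 contributes 10 + 3 · 5 = 25
p(5) = ⊕ of these = min[-3, 1, 5, 25] = -3.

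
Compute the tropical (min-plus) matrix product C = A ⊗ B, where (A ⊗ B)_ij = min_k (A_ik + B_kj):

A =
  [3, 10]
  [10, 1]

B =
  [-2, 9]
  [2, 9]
A ⊗ B =
  [1, 12]
  [3, 10]

Apply the min-plus product entry-by-entry:
  C[0][0] = min over k of (A[0][0] + B[0][0] = 3 + -2 = 1, A[0][1] + B[1][0] = 10 + 2 = 12) = 1 (attained at k = 0)
  C[0][1] = min over k of (A[0][0] + B[0][1] = 3 + 9 = 12, A[0][1] + B[1][1] = 10 + 9 = 19) = 12 (attained at k = 0)
  C[1][0] = min over k of (A[1][0] + B[0][0] = 10 + -2 = 8, A[1][1] + B[1][0] = 1 + 2 = 3) = 3 (attained at k = 1)
  C[1][1] = min over k of (A[1][0] + B[0][1] = 10 + 9 = 19, A[1][1] + B[1][1] = 1 + 9 = 10) = 10 (attained at k = 1)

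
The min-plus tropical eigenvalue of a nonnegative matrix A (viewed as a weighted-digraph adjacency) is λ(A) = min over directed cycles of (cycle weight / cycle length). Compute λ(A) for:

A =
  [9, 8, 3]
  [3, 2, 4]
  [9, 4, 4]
λ(A) = 2

Enumerate directed cycles and compute their means (weight / length). Sample:
  cycle 0 → 0: weight = 9, length = 1, mean = 9/1 ≈ 9.000
  cycle 1 → 1: weight = 2, length = 1, mean = 2/1 ≈ 2.000
  cycle 2 → 2: weight = 4, length = 1, mean = 4/1 ≈ 4.000
  cycle 0 → 1 → 0: weight = 11, length = 2, mean = 11/2 ≈ 5.500
  cycle 0 → 2 → 0: weight = 12, length = 2, mean = 12/2 ≈ 6.000
  cycle 1 → 0 → 1: weight = 11, length = 2, mean = 11/2 ≈ 5.500
Minimum mean = 2.000, attained e.g. along the cycle 1 → 1 with weight 2 and length 1. So λ(A) = 2/1 = 2.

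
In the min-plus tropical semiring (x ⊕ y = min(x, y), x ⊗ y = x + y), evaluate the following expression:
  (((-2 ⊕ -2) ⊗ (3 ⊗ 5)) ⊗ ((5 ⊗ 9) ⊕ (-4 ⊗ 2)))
(((-2 ⊕ -2) ⊗ (3 ⊗ 5)) ⊗ ((5 ⊗ 9) ⊕ (-4 ⊗ 2))) = 4

Expand innermost to outermost. Recall ⊕ takes the minimum of its arguments and ⊗ takes their sum. Working out the expression (((-2 ⊕ -2) ⊗ (3 ⊗ 5)) ⊗ ((5 ⊗ 9) ⊕ (-4 ⊗ 2))) gives 4.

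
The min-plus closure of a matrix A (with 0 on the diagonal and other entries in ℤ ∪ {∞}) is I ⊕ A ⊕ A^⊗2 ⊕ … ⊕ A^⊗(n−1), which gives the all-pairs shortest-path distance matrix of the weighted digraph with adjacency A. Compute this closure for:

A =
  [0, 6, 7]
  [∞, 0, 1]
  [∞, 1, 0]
Closure =
  [0, 6, 7]
  [∞, 0, 1]
  [∞, 1, 0]

This is the Floyd-Warshall all-pairs shortest-path computation. For each intermediate vertex k = 0, 1, …, 2, update dist[i][j] ← min(dist[i][j], dist[i][k] + dist[k][j]). The final matrix gives, for each (i, j), the minimum total weight of any directed path from i to j (possibly empty when i = j).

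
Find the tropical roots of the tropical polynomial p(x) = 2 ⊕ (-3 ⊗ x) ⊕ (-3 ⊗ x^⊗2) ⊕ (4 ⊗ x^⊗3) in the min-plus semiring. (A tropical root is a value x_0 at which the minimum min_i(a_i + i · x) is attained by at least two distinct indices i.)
Roots: {-7, 0, 5}

Each tropical root is a break point of the lower envelope of the lines y = a_i + i · x (there are 4 lines, with slopes 0, 1, ..., 3). Only the lines that attain the minimum somewhere contribute to roots; other lines are dominated. Here the surviving (envelope) indices are i = 3, i = 2, i = 1, i = 0.
Intersections between consecutive envelope lines give the roots: for adjacent envelope indices i < j the intersection is x = (a_i − a_j) / (j − i). Reading off the sorted break points: {-7, 0, 5}.
Verification: at each break x_0, at least two indices attain the minimum of min_i(a_i + i · x_0).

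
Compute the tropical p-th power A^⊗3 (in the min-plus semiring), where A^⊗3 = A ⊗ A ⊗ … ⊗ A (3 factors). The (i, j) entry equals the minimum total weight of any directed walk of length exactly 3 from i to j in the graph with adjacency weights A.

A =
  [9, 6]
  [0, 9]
A^⊗3 =
  [15, 12]
  [6, 15]

Each entry (A^⊗3)_ij equals the minimum over all length-3 walks i = v_0 → v_1 → … → v_3 = j of Σ_t A[v_t][v_{t+1}]. For example, for (i, j) = (0, 1) we minimise over 4 possible intermediate vertex sequences; the minimum is 12, attained along the walk 0 → 1 → 0 → 1.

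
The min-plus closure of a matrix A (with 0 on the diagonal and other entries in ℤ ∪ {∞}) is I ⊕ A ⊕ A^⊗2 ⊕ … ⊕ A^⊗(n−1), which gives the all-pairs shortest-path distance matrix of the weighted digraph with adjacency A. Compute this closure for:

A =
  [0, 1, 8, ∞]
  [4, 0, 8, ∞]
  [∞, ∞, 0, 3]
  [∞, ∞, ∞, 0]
Closure =
  [0, 1, 8, 11]
  [4, 0, 8, 11]
  [∞, ∞, 0, 3]
  [∞, ∞, ∞, 0]

This is the Floyd-Warshall all-pairs shortest-path computation. For each intermediate vertex k = 0, 1, …, 3, update dist[i][j] ← min(dist[i][j], dist[i][k] + dist[k][j]). The final matrix gives, for each (i, j), the minimum total weight of any directed path from i to j (possibly empty when i = j).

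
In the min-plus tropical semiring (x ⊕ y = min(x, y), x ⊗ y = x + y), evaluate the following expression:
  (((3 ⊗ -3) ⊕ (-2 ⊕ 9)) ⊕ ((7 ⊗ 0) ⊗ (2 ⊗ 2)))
(((3 ⊗ -3) ⊕ (-2 ⊕ 9)) ⊕ ((7 ⊗ 0) ⊗ (2 ⊗ 2))) = -2

Expand innermost to outermost. Recall ⊕ takes the minimum of its arguments and ⊗ takes their sum. Working out the expression (((3 ⊗ -3) ⊕ (-2 ⊕ 9)) ⊕ ((7 ⊗ 0) ⊗ (2 ⊗ 2))) gives -2.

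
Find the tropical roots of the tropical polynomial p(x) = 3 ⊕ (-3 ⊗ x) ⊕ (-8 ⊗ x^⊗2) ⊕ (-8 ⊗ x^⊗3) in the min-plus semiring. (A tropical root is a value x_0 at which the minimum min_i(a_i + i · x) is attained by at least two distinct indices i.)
Roots: {0, 5, 6}

Each tropical root is a break point of the lower envelope of the lines y = a_i + i · x (there are 4 lines, with slopes 0, 1, ..., 3). Only the lines that attain the minimum somewhere contribute to roots; other lines are dominated. Here the surviving (envelope) indices are i = 3, i = 2, i = 1, i = 0.
Intersections between consecutive envelope lines give the roots: for adjacent envelope indices i < j the intersection is x = (a_i − a_j) / (j − i). Reading off the sorted break points: {0, 5, 6}.
Verification: at each break x_0, at least two indices attain the minimum of min_i(a_i + i · x_0).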